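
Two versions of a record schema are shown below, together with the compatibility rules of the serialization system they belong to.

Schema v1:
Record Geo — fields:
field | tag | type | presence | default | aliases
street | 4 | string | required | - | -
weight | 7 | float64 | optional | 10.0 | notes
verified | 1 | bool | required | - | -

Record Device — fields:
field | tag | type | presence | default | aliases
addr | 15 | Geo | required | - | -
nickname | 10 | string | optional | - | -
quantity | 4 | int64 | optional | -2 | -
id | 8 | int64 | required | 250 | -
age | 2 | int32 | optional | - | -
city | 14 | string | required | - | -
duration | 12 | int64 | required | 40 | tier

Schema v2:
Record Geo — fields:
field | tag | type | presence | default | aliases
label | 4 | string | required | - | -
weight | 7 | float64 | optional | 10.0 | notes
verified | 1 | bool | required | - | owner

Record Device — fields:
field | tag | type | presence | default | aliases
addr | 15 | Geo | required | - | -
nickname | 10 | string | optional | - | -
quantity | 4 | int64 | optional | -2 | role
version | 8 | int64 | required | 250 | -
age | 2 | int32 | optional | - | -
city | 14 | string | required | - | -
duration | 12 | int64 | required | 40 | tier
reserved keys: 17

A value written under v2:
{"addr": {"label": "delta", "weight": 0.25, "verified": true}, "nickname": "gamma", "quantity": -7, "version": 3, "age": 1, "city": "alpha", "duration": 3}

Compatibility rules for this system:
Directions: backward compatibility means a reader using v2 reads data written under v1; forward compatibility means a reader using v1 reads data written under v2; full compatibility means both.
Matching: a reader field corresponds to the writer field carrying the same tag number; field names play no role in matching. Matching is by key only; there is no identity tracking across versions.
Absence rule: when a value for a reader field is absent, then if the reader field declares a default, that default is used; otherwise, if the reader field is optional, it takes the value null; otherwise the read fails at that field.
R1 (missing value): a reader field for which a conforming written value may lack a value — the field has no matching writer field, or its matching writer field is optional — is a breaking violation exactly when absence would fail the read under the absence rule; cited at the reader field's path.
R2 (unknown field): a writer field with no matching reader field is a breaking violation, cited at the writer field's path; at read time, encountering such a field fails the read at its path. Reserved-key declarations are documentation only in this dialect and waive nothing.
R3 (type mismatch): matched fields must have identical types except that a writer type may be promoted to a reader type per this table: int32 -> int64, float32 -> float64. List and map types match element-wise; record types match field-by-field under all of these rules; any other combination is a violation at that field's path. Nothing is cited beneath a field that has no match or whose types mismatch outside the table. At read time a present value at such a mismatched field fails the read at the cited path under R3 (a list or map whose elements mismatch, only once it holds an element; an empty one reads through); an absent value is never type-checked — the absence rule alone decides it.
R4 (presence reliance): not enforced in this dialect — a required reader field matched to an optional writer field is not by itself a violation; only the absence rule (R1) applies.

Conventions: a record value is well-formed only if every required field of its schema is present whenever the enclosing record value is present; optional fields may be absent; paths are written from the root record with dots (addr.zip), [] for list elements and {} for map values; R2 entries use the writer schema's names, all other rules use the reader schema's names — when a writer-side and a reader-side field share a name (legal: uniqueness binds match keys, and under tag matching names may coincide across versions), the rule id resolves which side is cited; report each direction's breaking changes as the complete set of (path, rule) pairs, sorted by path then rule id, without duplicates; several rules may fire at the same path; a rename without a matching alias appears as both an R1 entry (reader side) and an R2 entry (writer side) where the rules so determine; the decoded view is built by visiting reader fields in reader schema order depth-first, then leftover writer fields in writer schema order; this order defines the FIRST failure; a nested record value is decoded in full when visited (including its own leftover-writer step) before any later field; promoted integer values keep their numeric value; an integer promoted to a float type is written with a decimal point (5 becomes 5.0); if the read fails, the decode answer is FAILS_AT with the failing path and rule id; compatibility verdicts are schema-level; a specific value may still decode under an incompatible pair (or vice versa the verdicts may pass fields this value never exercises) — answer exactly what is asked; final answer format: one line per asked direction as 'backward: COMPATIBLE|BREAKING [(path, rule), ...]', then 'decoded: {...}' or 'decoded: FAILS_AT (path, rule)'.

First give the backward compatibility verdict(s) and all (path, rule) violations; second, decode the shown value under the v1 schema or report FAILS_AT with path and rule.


each type pair in Device: writer, then reader
backward for Device (reader v2, writer v1):
  addr: Geo -> Geo, writer required; from addr
  nickname: string -> string, writer optional; from nickname
  quantity: int64 -> int64, writer optional; from quantity
  version: int64 -> int64, writer required; from id
  age: int32 -> int32, writer optional; from age
  city: string -> string, writer required; from city
  duration: int64 -> int64, writer required; from duration
  addr.label: string -> string, writer required; from addr.street
  addr.weight: float64 -> float64, writer optional; from addr.weight
  addr.verified: bool -> bool, writer required; from addr.verified
  nothing fires on Device: backward is COMPATIBLE
decode walk for Device under reader schema v1:
  addr.street := "delta" (from writer label)
  addr.weight := 0.25
  addr.verified := true
  nickname := "gamma"
  quantity := -7
  id := 3 (from writer version)
  age := 1
  city := "alpha"
  duration := 3
  => decoded: {"addr": {"street": "delta", "weight": 0.25, "verified": true}, "nickname": "gamma", "quantity": -7, "id": 3, "age": 1, "city": "alpha", "duration": 3}
ruling out the remaining Device differences:
  renamed field street to label in record Geo -> no rule fires on it in Device's dialect; the asked verdict holds
  renamed field id to version in record Device -> no rule fires on it in Device's dialect; the asked verdict holds

backward: COMPATIBLE []; decoded: {"addr": {"street": "delta", "weight": 0.25, "verified": true}, "nickname": "gamma", "quantity": -7, "id": 3, "age": 1, "city": "alpha", "duration": 3}


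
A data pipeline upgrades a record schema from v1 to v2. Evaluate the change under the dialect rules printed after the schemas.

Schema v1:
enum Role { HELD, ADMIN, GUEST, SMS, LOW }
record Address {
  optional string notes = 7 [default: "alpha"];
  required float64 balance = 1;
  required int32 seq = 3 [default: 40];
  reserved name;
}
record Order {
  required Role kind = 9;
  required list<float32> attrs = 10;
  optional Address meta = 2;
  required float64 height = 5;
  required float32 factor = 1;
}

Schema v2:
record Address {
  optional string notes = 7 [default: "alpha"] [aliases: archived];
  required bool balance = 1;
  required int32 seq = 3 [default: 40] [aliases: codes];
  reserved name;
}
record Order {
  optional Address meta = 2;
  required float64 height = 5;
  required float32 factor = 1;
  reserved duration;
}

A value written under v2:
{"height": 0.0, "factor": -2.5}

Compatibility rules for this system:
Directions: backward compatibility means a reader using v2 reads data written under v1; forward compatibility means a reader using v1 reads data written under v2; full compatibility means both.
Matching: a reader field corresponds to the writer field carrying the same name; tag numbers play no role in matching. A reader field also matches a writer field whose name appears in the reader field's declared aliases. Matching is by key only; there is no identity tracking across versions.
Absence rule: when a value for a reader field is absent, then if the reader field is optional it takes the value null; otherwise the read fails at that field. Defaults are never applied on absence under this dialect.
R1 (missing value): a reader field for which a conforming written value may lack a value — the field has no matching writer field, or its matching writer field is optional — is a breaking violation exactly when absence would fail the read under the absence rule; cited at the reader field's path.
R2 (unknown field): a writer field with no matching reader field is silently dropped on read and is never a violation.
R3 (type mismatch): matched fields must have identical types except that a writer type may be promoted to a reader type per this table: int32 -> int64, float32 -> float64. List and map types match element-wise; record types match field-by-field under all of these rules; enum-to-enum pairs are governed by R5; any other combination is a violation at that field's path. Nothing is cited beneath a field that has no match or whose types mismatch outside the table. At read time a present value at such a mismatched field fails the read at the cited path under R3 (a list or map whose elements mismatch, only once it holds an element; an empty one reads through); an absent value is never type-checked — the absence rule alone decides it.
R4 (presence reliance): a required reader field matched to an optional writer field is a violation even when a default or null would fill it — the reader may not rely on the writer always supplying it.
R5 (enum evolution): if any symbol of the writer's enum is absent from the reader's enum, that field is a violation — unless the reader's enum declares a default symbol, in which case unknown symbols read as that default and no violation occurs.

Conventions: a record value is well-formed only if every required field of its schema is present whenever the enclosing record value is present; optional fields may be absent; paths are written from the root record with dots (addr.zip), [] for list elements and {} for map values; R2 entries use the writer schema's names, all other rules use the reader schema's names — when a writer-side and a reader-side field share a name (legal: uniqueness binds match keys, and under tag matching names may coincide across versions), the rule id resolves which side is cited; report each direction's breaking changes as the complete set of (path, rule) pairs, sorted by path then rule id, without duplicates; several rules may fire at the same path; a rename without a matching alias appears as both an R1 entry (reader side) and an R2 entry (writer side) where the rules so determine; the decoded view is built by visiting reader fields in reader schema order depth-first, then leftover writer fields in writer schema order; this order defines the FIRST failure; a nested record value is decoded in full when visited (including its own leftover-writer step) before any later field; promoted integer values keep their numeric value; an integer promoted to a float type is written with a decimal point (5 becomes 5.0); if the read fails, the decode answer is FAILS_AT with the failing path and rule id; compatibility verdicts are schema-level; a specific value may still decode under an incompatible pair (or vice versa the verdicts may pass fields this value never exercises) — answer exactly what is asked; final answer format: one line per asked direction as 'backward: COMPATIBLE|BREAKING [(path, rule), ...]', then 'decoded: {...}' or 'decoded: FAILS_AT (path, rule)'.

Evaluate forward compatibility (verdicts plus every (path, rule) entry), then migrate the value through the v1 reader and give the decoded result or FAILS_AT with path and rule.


each type pair in Order: writer, then reader
forward pass over Order, reader schema v1, writer schema v2:
  kind: no writer match
  attrs: no writer match
  meta: Address -> Address, writer optional; from meta
  height: float64 -> float64, writer required; from height
  factor: float32 -> float32, writer required; from factor
  meta.notes: string -> string, writer optional; from meta.notes
  meta.balance: bool -> float64, writer required; from meta.balance
  meta.seq: int32 -> int32, writer required; from meta.seq
  R1 fires at attrs
  R1 fires at kind
  R3 fires at meta.balance
  => forward: BREAKING (3)
decode walk for Order under reader schema v1:
  read fails at kind under R1 (no fill)
  => FAILS_AT (kind, R1)

forward: BREAKING [(attrs, R1), (kind, R1), (meta.balance, R3)]; decoded: FAILS_AT (kind, R1)


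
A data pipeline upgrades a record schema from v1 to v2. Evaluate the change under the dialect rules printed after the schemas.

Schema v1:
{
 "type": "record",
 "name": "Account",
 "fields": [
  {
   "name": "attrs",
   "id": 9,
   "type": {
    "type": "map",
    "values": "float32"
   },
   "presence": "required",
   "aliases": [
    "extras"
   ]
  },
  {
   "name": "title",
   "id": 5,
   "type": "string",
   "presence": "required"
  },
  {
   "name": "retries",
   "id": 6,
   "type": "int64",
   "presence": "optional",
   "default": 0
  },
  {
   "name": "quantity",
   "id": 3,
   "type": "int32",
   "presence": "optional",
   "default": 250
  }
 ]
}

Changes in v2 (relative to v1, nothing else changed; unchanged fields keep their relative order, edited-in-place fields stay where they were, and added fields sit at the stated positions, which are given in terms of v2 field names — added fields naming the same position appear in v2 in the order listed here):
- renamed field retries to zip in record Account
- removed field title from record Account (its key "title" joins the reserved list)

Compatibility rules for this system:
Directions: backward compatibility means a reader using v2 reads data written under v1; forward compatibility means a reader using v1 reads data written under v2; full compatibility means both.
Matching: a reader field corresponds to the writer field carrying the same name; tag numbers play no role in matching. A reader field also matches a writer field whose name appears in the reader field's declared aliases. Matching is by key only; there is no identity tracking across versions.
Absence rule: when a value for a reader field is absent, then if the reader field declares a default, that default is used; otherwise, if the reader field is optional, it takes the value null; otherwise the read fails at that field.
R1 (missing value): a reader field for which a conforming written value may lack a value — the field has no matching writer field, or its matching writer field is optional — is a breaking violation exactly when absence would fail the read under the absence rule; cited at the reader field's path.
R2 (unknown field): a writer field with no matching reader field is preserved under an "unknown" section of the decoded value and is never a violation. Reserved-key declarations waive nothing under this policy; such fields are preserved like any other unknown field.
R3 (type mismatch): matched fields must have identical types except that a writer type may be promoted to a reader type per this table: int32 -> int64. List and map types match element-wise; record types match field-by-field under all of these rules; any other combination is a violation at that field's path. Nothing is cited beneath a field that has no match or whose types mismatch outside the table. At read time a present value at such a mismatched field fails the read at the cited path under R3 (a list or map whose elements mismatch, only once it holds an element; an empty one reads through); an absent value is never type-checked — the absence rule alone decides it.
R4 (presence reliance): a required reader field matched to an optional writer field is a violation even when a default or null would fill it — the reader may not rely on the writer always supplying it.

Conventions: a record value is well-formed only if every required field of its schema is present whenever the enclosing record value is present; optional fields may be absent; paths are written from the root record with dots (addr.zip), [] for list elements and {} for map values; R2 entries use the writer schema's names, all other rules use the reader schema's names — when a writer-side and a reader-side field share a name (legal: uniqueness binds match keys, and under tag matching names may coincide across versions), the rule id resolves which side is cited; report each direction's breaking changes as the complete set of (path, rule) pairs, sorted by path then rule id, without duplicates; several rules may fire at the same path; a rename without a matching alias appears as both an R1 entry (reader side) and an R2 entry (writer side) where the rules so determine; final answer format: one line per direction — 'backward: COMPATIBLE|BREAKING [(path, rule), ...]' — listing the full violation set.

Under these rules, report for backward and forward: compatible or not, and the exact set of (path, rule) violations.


backward: COMPATIBLE []; forward: BREAKING [(title, R1)]

the writer's type comes first in each Account pair
backward analysis of Account with v2 as reader and v1 as writer:
  attrs <- attrs (map<string, float32> -> map<string, float32>, writer required)
  zip: no writer-side match
  quantity <- quantity (int32 -> int32, writer optional)
  title (writer side), unknown to reader
  retries (writer side), unknown to reader
  => backward verdict for Account: COMPATIBLE, no violations
forward analysis of Account with v1 as reader and v2 as writer:
  attrs <- attrs (map<string, float32> -> map<string, float32>, writer required)
  title: no writer-side match
  retries: no writer-side match
  quantity <- quantity (int32 -> int32, writer optional)
  zip (writer side), unknown to reader
  R1 fires at title
  => 1 violation(s): forward is BREAKING for Account


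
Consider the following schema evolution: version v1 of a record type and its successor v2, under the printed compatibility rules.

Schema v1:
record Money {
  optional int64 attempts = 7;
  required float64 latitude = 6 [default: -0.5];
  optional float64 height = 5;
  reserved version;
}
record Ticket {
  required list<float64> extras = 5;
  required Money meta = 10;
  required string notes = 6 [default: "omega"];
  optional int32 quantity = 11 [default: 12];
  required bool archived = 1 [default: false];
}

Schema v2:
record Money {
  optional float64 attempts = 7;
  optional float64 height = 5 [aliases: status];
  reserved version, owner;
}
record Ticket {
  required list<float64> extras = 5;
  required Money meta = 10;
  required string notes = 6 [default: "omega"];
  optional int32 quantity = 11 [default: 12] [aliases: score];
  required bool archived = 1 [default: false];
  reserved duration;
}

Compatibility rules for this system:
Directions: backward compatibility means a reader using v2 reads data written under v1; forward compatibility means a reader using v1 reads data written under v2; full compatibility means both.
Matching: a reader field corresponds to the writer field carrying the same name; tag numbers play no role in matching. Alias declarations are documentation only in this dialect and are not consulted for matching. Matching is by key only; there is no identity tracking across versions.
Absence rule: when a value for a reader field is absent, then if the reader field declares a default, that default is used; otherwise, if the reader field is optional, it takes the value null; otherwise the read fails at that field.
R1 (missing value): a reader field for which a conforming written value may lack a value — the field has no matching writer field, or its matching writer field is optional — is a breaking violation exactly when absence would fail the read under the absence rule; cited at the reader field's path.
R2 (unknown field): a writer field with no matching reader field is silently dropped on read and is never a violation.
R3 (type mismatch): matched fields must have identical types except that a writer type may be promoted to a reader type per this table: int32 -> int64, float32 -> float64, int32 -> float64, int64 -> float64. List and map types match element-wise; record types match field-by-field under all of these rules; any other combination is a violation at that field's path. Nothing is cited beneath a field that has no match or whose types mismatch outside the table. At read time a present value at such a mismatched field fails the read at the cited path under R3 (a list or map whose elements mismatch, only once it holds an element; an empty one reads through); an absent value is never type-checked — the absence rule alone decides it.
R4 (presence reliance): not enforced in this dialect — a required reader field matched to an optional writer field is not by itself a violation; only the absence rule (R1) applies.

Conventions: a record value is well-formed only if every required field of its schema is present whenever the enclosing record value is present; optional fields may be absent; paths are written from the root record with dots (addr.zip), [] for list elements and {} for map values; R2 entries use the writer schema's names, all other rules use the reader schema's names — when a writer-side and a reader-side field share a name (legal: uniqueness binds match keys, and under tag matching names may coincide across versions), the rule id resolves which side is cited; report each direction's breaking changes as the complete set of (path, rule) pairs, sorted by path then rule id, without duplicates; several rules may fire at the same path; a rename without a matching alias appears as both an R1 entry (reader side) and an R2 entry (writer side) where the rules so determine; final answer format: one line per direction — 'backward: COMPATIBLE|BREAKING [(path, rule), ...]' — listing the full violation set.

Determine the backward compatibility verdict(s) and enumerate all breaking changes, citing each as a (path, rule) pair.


the writer's type comes first in each Ticket pair
backward for Ticket (reader v2, writer v1):
  extras <- extras (list<float64> -> list<float64>, writer required)
  meta <- meta (Money -> Money, writer required)
  notes <- notes (string -> string, writer required)
  quantity <- quantity (int32 -> int32, writer optional)
  archived <- archived (bool -> bool, writer required)
  meta.attempts <- meta.attempts (int64 -> float64, writer optional)
  meta.height <- meta.height (float64 -> float64, writer optional)
  meta.latitude (writer side), unknown to reader
  nothing fires on Ticket: backward is COMPATIBLE
remaining Ticket differences; none change what is asked:
  removed field latitude from record Money -> no rule fires on it in Ticket's dialect; the asked verdict holds
  field attempts in record Money: type int64 changed to float64 -> affects forward compatibility only, which is not asked

backward: COMPATIBLE []


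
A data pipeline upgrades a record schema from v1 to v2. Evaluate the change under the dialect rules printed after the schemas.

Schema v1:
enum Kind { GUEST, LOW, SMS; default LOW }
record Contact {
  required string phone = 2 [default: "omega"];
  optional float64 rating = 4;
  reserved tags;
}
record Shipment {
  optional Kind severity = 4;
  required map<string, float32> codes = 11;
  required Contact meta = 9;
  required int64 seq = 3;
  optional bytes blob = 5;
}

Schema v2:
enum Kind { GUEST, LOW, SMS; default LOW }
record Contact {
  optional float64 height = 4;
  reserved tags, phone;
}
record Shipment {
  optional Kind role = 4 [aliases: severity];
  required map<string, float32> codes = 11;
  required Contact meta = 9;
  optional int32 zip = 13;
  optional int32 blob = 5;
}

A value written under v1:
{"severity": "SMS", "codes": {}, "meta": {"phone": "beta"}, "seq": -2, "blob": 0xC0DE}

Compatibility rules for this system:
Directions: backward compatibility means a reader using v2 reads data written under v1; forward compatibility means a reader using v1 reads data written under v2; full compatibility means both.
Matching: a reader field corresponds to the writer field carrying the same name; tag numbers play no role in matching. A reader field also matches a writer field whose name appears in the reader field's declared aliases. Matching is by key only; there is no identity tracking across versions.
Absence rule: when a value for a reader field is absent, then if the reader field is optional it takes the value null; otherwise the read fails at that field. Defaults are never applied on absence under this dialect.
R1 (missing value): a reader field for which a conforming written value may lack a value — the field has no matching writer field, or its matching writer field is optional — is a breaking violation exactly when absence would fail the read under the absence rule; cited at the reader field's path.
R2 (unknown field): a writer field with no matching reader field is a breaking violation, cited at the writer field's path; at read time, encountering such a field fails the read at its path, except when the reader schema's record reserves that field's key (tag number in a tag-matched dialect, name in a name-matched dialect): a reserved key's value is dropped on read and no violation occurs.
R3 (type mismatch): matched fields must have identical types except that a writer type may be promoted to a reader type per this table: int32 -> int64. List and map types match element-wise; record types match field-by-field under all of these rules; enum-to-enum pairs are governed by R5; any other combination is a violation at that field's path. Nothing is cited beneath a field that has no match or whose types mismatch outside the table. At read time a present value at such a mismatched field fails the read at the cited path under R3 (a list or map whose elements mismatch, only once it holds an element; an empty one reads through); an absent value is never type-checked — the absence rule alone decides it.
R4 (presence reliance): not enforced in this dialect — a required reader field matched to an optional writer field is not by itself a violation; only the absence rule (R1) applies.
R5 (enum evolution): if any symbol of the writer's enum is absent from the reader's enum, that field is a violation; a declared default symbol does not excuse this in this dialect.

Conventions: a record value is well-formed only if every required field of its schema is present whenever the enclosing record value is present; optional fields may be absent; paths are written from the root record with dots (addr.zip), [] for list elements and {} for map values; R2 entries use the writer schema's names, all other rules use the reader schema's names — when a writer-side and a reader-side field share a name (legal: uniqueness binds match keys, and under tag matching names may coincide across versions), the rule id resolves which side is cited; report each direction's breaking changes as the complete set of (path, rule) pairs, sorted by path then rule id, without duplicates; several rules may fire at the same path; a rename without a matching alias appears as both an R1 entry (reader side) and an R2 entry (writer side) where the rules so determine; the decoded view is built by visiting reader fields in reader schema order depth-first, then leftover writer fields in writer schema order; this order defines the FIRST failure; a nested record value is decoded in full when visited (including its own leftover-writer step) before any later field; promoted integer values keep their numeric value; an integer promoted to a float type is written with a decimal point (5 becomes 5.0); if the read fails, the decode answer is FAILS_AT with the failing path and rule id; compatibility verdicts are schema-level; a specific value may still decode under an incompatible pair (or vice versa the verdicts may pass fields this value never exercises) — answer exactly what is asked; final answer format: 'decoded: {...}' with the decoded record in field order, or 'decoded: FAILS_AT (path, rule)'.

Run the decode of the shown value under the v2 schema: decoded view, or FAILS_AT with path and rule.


decoded: FAILS_AT (blob, R3)

each type pair in Shipment: writer, then reader
decode walk for Shipment under reader schema v2:
  role := "SMS" (from writer severity)
  codes := {}
  meta.height := null (not supplied -> null)
  writer meta.phone: reserved -> dropped
  zip := null (not supplied -> null)
  read fails at blob under R3
  => FAILS_AT (blob, R3)
the other Shipment changes do not affect what is asked:
  removed field phone from record Contact (its key "phone" joins the reserved list) -> a verdict-level change on Shipment — the shown value reads the same
  added field zip to record Shipment: optional int32, tag 13 (in v2 it sits immediately before blob) -> a verdict-level change on Shipment — the shown value reads the same
  renamed field rating to height in record Contact -> a verdict-level change on Shipment — the shown value reads the same
  renamed field severity to role in record Shipment (alias severity declared on the renamed field) -> a verdict-level change on Shipment — the shown value reads the same
  removed field seq from record Shipment -> a verdict-level change on Shipment — the shown value reads the same


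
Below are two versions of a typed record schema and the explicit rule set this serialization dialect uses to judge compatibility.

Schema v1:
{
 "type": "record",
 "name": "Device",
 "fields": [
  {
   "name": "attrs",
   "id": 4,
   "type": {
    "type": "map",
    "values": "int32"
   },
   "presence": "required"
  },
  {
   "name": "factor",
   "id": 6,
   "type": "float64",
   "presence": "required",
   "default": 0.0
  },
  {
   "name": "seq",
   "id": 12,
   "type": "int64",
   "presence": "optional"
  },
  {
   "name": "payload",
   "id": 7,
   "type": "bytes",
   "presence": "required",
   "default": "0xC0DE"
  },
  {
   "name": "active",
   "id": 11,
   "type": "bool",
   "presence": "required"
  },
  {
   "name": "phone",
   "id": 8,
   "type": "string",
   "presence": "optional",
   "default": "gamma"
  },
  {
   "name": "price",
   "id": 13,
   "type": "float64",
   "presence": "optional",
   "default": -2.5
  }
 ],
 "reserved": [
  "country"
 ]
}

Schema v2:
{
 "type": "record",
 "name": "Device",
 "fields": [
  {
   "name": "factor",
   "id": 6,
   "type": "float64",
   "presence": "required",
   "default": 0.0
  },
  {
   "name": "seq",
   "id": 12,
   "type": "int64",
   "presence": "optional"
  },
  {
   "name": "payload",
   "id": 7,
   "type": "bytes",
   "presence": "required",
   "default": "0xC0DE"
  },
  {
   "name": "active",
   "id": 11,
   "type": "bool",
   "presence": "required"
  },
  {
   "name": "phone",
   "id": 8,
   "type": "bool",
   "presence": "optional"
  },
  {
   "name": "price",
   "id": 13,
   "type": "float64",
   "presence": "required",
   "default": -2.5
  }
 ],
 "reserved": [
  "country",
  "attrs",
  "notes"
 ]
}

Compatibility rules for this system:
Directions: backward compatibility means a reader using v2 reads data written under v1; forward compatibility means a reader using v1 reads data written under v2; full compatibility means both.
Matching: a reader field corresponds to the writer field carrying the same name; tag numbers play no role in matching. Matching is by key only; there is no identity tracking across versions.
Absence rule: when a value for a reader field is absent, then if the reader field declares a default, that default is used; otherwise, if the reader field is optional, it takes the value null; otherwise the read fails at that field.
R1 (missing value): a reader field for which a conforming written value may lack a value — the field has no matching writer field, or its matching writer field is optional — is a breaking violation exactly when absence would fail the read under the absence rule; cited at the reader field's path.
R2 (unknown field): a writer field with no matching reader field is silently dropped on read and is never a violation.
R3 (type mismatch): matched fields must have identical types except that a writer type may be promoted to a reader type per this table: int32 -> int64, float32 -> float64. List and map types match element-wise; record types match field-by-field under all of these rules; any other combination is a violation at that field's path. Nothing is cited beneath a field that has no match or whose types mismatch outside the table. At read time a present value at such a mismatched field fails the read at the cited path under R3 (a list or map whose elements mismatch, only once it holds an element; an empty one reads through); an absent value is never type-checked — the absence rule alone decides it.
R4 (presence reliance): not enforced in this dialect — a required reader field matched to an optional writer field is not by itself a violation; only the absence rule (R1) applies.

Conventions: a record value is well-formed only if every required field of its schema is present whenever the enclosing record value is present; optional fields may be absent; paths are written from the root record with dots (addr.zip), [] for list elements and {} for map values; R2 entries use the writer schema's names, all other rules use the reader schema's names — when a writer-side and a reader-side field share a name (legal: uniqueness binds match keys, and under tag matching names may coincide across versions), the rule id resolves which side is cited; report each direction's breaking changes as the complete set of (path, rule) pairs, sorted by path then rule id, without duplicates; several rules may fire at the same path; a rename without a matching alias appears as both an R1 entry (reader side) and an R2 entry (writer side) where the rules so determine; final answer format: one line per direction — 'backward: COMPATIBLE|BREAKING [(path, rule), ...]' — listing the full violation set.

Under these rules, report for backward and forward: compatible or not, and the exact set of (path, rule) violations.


each type pair in Device: writer, then reader
backward analysis of Device with v2 as reader and v1 as writer:
  factor: float64 -> float64, writer required; from factor
  seq: int64 -> int64, writer optional; from seq
  payload: bytes -> bytes, writer required; from payload
  active: bool -> bool, writer required; from active
  phone: string -> bool, writer optional; from phone
  price: float64 -> float64, writer optional; from price
  writer attrs: unknown to reader
  R3 fires at phone
  => 1 violation(s): backward is BREAKING for Device
forward analysis of Device with v1 as reader and v2 as writer:
  attrs: no writer-side match
  factor: float64 -> float64, writer required; from factor
  seq: int64 -> int64, writer optional; from seq
  payload: bytes -> bytes, writer required; from payload
  active: bool -> bool, writer required; from active
  phone: bool -> string, writer optional; from phone
  price: float64 -> float64, writer required; from price
  R1 fires at attrs
  R3 fires at phone
  => 2 violation(s): forward is BREAKING for Device

backward: BREAKING [(phone, R3)]; forward: BREAKING [(attrs, R1), (phone, R3)]


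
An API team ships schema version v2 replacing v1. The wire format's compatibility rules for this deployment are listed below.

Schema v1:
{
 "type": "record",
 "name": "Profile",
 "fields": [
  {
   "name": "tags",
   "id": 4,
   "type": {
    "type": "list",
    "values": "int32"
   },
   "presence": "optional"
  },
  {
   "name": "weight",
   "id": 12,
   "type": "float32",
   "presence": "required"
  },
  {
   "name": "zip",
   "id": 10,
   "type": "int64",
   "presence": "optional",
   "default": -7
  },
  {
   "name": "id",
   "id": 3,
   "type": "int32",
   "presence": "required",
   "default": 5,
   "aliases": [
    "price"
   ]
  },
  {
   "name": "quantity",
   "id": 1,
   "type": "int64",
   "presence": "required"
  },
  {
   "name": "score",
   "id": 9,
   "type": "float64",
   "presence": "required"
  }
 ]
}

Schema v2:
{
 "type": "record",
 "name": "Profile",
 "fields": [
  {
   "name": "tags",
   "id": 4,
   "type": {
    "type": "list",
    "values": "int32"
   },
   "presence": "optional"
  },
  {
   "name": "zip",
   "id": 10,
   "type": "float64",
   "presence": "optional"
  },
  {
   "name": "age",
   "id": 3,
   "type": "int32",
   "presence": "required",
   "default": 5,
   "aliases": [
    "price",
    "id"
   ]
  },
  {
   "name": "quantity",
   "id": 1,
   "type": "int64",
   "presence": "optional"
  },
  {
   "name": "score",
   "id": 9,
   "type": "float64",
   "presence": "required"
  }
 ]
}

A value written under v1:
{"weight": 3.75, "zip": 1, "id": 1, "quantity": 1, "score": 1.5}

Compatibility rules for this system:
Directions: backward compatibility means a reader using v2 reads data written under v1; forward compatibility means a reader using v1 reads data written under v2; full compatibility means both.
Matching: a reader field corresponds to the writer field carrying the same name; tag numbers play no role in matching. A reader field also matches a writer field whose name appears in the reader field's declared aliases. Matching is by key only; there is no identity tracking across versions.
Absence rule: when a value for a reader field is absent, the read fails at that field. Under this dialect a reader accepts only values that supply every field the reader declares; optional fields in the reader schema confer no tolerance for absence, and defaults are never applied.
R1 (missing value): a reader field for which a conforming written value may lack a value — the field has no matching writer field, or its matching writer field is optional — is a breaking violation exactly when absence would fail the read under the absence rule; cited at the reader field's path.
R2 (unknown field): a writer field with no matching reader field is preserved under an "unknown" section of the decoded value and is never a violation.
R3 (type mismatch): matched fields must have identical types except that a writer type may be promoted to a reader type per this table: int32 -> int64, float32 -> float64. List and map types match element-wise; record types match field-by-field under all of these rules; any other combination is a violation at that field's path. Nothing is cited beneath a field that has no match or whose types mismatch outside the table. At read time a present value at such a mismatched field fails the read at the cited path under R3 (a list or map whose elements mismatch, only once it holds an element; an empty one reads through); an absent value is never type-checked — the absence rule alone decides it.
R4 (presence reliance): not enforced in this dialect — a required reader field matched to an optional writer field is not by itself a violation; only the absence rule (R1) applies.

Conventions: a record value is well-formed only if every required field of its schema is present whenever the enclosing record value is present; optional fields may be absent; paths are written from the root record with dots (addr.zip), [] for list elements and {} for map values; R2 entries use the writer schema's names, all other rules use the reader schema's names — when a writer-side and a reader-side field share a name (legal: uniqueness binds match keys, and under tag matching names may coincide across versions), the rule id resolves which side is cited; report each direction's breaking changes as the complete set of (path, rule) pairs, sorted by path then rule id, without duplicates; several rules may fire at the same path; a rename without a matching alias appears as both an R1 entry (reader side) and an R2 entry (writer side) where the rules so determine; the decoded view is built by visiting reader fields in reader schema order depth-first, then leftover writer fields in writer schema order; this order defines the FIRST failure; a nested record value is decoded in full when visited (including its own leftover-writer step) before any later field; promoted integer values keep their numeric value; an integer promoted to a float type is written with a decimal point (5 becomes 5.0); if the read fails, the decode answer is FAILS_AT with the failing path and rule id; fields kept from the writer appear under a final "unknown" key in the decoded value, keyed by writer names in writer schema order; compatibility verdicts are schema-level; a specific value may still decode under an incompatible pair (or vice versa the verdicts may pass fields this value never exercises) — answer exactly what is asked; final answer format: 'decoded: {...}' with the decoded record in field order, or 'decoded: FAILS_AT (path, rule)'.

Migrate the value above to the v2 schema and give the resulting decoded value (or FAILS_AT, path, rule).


decoded: FAILS_AT (tags, R1)

arrows below run writer -> reader for Profile
decode (reader v2):
  read fails at tags under R1 (no fill)
  => FAILS_AT (tags, R1)
the other Profile changes do not affect what is asked:
  field quantity in record Profile: required changed to optional -> matters for Profile compatibility verdicts, not for this value's decode
  field zip in record Profile: type int64 changed to float64 (its default is dropped) -> matters for Profile compatibility verdicts, not for this value's decode
  renamed field id to age in record Profile (alias id declared on the renamed field) -> matters for Profile compatibility verdicts, not for this value's decode
  removed field weight from record Profile -> matters for Profile compatibility verdicts, not for this value's decode
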